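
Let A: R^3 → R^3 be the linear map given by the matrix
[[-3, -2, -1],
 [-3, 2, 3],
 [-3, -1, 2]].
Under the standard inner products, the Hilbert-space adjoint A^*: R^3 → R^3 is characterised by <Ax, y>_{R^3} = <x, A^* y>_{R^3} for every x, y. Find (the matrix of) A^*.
A^* = A^T =
[[-3, -3, -3],
 [-2, 2, -1],
 [-1, 3, 2]]

For real matrices with standard dot products, the defining identity <Ax, y> = <x, A^* y> gives (Ax)^T y = x^T (A^*) y, i.e. x^T A^T y = x^T (A^*) y. Since this holds for all x, y, we must have A^* = A^T. Therefore
A^* =
[[-3, -3, -3],
 [-2, 2, -1],
 [-1, 3, 2]].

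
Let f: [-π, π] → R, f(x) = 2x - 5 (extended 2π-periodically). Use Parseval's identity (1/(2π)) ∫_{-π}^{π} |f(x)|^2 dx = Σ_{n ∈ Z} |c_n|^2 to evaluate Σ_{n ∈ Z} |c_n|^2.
Σ |c_n|^2 = 4π^2/3 + 25

Expand and integrate term by term over [-π, π]:
  ∫ (2x)^2 dx = 4·(2π^3/3); ∫ 2·2·(-5)·x dx = 0 (odd integrand); ∫ (-5)^2 dx = 25·2π.
So (1/(2π)) ∫_{-π}^{π} (2x - 5)^2 dx = 4π^2/3 + 25 = 4π^2/3 + 25.
Parseval ⇒ Σ |c_n|^2 = 4π^2/3 + 25.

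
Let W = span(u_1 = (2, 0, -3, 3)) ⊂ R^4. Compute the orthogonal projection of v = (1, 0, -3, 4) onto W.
proj_W(v) = (23/11, 0, -69/22, 69/22)

Set up U = [u_1 | ... | u_1] ∈ R^(4×1). The projector onto W = col(U) is P = U (U^T U)^(-1) U^T.
Compute U^T U =
  [22],
and U^T v = (23).
Solve U^T U · c = U^T v for the coefficients: c = (23/22). The projection is proj_W(v) = U c.
Check: (v - proj_W(v)) · u_1 = 0  (should be 0).
Result: proj_W(v) = (23/11, 0, -69/22, 69/22).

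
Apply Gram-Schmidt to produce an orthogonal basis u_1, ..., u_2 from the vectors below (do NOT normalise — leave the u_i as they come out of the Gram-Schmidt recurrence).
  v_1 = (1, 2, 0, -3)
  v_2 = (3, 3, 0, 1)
Orthogonal basis:
  u_1 = (1, 2, 0, -3)
  u_2 = (18/7, 15/7, 0, 16/7)

Apply the Gram-Schmidt recurrence
  u_1 = v_1
  u_i = v_i − Σ_{j<i} ((v_i · u_j) / (u_j · u_j)) · u_j.

Step by step this gives:
  u_1 = (1, 2, 0, -3)
  u_2 = (18/7, 15/7, 0, 16/7)

Orthogonality check:
  u_2 · u_1 = 0 (should be 0)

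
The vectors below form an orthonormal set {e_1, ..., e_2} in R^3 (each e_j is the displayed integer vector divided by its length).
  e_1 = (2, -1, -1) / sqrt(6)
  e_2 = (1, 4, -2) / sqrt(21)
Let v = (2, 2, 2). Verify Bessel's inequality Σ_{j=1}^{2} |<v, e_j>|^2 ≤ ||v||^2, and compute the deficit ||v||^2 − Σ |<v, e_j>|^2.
Σ |<v, e_j>|^2 = 12/7; ||v||^2 = 12; deficit = 72/7

Write each e_j = u_j / sqrt(<u_j, u_j>) where u_j is the displayed integer vector. Then <v, e_j> = <v, u_j> / sqrt(<u_j, u_j>), so |<v, e_j>|^2 = <v, u_j>^2 / <u_j, u_j>.
Coefficients: <v, e_1> = 0/sqrt(6), <v, e_2> = 6/sqrt(21).
Square and sum: Σ |<v, e_j>|^2 = 12/7.
Compute ||v||^2 = v·v = 12.
Deficit = 12 − 12/7 = 72/7 ≥ 0, confirming Bessel's inequality. (The deficit equals ||v − Σ <v,e_j> e_j||^2, the squared distance from v to span{e_j}.)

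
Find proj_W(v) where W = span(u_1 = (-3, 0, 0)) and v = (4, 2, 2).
proj_W(v) = (4, 0, 0)

Set up U = [u_1 | ... | u_1] ∈ R^(3×1). The projector onto W = col(U) is P = U (U^T U)^(-1) U^T.
Compute U^T U =
  [9],
and U^T v = (-12).
Solve U^T U · c = U^T v for the coefficients: c = (-4/3). The projection is proj_W(v) = U c.
Check: (v - proj_W(v)) · u_1 = 0  (should be 0).
Result: proj_W(v) = (4, 0, 0).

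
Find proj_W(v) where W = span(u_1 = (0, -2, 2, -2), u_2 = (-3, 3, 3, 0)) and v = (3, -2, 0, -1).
proj_W(v) = (5/3, -8/3, -2/3, -1)

Set up U = [u_1 | ... | u_2] ∈ R^(4×2). The projector onto W = col(U) is P = U (U^T U)^(-1) U^T.
Compute U^T U =
  [12, 0]
  [0, 27],
and U^T v = (6, -15).
Solve U^T U · c = U^T v for the coefficients: c = (1/2, -5/9). The projection is proj_W(v) = U c.
Check: (v - proj_W(v)) · u_1 = 0  (should be 0).
Check: (v - proj_W(v)) · u_2 = 0  (should be 0).
Result: proj_W(v) = (5/3, -8/3, -2/3, -1).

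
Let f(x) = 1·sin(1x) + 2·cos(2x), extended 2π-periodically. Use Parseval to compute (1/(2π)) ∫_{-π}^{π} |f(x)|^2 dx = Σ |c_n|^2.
Σ |c_n|^2 = 5/2

Expand |f|^2 and use orthogonality of {sin(nx), cos(mx)} on [-π, π]:
  ∫_{-π}^{π} sin(nx)^2 dx = π, ∫ cos(mx)^2 dx = π, and cross terms integrate to 0.
So ∫_{-π}^{π} f(x)^2 dx = 1^2 · π + 2^2 · π = (1 + 4)π.
Divide by 2π: (1 + 4)/2 = 5/2.
By Parseval, this equals Σ |c_n|^2.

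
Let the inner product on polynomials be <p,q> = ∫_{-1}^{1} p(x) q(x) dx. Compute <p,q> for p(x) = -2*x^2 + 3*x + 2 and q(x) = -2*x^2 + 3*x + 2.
<p,q> = 154/15

Expand the product: p(x)·q(x) = 4*x^4 - 12*x^3 + x^2 + 12*x + 4.
∫_{-1}^{1} of each monomial x^k gives [2/(k+1) if k even, 0 if k odd]. Integrating term-by-term (or equivalently evaluating the antiderivative F(x) = 4*x^5/5 - 3*x^4 + x^3/3 + 6*x^2 + 4*x at the endpoints):
  F(1) − F(−1) = 122/15 − (-32/15) = 154/15.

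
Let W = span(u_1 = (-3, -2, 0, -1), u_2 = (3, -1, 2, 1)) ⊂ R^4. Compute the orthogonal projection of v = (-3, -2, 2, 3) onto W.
proj_W(v) = (-105/73, -190/73, 80/73, -35/73)

Set up U = [u_1 | ... | u_2] ∈ R^(4×2). The projector onto W = col(U) is P = U (U^T U)^(-1) U^T.
Compute U^T U =
  [14, -8]
  [-8, 15],
and U^T v = (10, 0).
Solve U^T U · c = U^T v for the coefficients: c = (75/73, 40/73). The projection is proj_W(v) = U c.
Check: (v - proj_W(v)) · u_1 = 0  (should be 0).
Check: (v - proj_W(v)) · u_2 = 0  (should be 0).
Result: proj_W(v) = (-105/73, -190/73, 80/73, -35/73).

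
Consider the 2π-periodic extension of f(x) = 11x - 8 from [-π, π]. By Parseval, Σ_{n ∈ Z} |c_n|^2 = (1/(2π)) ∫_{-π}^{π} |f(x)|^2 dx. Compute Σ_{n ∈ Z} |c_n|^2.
Σ |c_n|^2 = 121π^2/3 + 64

Expand and integrate term by term over [-π, π]:
  ∫ (11x)^2 dx = 121·(2π^3/3); ∫ 2·11·(-8)·x dx = 0 (odd integrand); ∫ (-8)^2 dx = 64·2π.
So (1/(2π)) ∫_{-π}^{π} (11x - 8)^2 dx = 121π^2/3 + 64 = 121π^2/3 + 64.
Parseval ⇒ Σ |c_n|^2 = 121π^2/3 + 64.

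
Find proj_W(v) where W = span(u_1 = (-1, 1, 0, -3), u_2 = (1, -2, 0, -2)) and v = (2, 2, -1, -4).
proj_W(v) = (-2/3, 1/3, 0, -11/3)

Set up U = [u_1 | ... | u_2] ∈ R^(4×2). The projector onto W = col(U) is P = U (U^T U)^(-1) U^T.
Compute U^T U =
  [11, 3]
  [3, 9],
and U^T v = (12, 6).
Solve U^T U · c = U^T v for the coefficients: c = (1, 1/3). The projection is proj_W(v) = U c.
Check: (v - proj_W(v)) · u_1 = 0  (should be 0).
Check: (v - proj_W(v)) · u_2 = 0  (should be 0).
Result: proj_W(v) = (-2/3, 1/3, 0, -11/3).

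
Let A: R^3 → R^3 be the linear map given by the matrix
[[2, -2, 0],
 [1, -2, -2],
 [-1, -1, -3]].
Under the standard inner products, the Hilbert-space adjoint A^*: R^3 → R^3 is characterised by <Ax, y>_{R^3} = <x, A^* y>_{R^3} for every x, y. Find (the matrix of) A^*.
A^* = A^T =
[[2, 1, -1],
 [-2, -2, -1],
 [0, -2, -3]]

For real matrices with standard dot products, the defining identity <Ax, y> = <x, A^* y> gives (Ax)^T y = x^T (A^*) y, i.e. x^T A^T y = x^T (A^*) y. Since this holds for all x, y, we must have A^* = A^T. Therefore
A^* =
[[2, 1, -1],
 [-2, -2, -1],
 [0, -2, -3]].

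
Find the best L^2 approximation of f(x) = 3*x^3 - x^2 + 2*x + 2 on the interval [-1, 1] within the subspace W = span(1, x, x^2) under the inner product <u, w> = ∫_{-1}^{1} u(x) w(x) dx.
g(x) = -x^2 + 19*x/5 + 2

The best approximation g ∈ W is the orthogonal projection of f onto W. Writing g = a_0 + a_1 x + a_2 x^2, the coefficients solve the normal equations G · a = b where
  G_{ij} = <φ_i, φ_j> and b_i = <f, φ_i>, with φ_0 = 1, φ_1 = x, φ_2 = x^2.
G =
  [2, 0, 2/3]
  [0, 2/3, 0]
  [2/3, 0, 2/5],
b = (10/3, 38/15, 14/15).
Solving gives a_0 = 2, a_1 = 19/5, a_2 = -1, so
  g(x) = -x^2 + 19*x/5 + 2.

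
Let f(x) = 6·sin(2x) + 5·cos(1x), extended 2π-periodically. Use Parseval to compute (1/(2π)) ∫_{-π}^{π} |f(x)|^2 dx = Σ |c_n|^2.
Σ |c_n|^2 = 61/2

Expand |f|^2 and use orthogonality of {sin(nx), cos(mx)} on [-π, π]:
  ∫_{-π}^{π} sin(nx)^2 dx = π, ∫ cos(mx)^2 dx = π, and cross terms integrate to 0.
So ∫_{-π}^{π} f(x)^2 dx = 6^2 · π + 5^2 · π = (36 + 25)π.
Divide by 2π: (36 + 25)/2 = 61/2.
By Parseval, this equals Σ |c_n|^2.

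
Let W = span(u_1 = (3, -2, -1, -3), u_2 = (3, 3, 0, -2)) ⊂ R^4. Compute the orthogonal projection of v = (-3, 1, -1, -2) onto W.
proj_W(v) = (-48/85, 22/85, 14/85, 46/85)

Set up U = [u_1 | ... | u_2] ∈ R^(4×2). The projector onto W = col(U) is P = U (U^T U)^(-1) U^T.
Compute U^T U =
  [23, 9]
  [9, 22],
and U^T v = (-4, -2).
Solve U^T U · c = U^T v for the coefficients: c = (-14/85, -2/85). The projection is proj_W(v) = U c.
Check: (v - proj_W(v)) · u_1 = 0  (should be 0).
Check: (v - proj_W(v)) · u_2 = 0  (should be 0).
Result: proj_W(v) = (-48/85, 22/85, 14/85, 46/85).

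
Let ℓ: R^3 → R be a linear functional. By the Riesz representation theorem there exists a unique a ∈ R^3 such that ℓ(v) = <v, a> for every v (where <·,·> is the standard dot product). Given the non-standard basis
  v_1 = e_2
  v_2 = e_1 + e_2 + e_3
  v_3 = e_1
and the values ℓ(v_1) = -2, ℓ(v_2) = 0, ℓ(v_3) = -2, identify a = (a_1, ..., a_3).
a = (-2, -2, 4)

Write a = (a_1, ..., a_3) in the standard basis. For each basis vector v_i, ℓ(v_i) = <v_i, a> is a linear equation in the a_j's. Collect the n equations into a matrix system V a = ℓ, where row i of V is v_i (expressed in the standard basis). Since V is invertible (lower-triangular with 1s on the diagonal, up to permutation), solve by back-substitution:
  V =
[[0, 1, 0],
 [1, 1, 1],
 [1, 0, 0]]
  V a = (-2, 0, -2)
Solving gives a = (-2, -2, 4).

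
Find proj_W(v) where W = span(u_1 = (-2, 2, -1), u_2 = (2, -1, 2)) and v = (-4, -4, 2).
proj_W(v) = (4/17, -20/17, -14/17)

Set up U = [u_1 | ... | u_2] ∈ R^(3×2). The projector onto W = col(U) is P = U (U^T U)^(-1) U^T.
Compute U^T U =
  [9, -8]
  [-8, 9],
and U^T v = (-2, 0).
Solve U^T U · c = U^T v for the coefficients: c = (-18/17, -16/17). The projection is proj_W(v) = U c.
Check: (v - proj_W(v)) · u_1 = 0  (should be 0).
Check: (v - proj_W(v)) · u_2 = 0  (should be 0).
Result: proj_W(v) = (4/17, -20/17, -14/17).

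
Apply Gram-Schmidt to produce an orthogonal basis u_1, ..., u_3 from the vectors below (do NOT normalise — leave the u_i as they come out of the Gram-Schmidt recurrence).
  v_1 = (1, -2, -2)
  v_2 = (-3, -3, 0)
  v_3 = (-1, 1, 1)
Orthogonal basis:
  u_1 = (1, -2, -2)
  u_2 = (-10/3, -7/3, 2/3)
  u_3 = (-2/17, 2/17, -3/17)

Apply the Gram-Schmidt recurrence
  u_1 = v_1
  u_i = v_i − Σ_{j<i} ((v_i · u_j) / (u_j · u_j)) · u_j.

Step by step this gives:
  u_1 = (1, -2, -2)
  u_2 = (-10/3, -7/3, 2/3)
  u_3 = (-2/17, 2/17, -3/17)

Orthogonality check:
  u_2 · u_1 = 0 (should be 0)
  u_3 · u_1 = 0 (should be 0)
  u_3 · u_2 = 0 (should be 0)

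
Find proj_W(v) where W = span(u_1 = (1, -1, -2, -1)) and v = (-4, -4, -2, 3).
proj_W(v) = (1/7, -1/7, -2/7, -1/7)

Set up U = [u_1 | ... | u_1] ∈ R^(4×1). The projector onto W = col(U) is P = U (U^T U)^(-1) U^T.
Compute U^T U =
  [7],
and U^T v = (1).
Solve U^T U · c = U^T v for the coefficients: c = (1/7). The projection is proj_W(v) = U c.
Check: (v - proj_W(v)) · u_1 = 0  (should be 0).
Result: proj_W(v) = (1/7, -1/7, -2/7, -1/7).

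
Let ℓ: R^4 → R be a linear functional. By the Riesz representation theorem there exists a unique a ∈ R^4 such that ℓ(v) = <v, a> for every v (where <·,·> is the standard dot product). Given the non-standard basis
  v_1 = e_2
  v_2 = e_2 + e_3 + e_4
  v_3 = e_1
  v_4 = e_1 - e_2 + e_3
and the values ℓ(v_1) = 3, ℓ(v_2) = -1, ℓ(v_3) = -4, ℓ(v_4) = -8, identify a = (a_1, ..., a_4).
a = (-4, 3, -1, -3)

Write a = (a_1, ..., a_4) in the standard basis. For each basis vector v_i, ℓ(v_i) = <v_i, a> is a linear equation in the a_j's. Collect the n equations into a matrix system V a = ℓ, where row i of V is v_i (expressed in the standard basis). Since V is invertible (lower-triangular with 1s on the diagonal, up to permutation), solve by back-substitution:
  V =
[[0, 1, 0, 0],
 [0, 1, 1, 1],
 [1, 0, 0, 0],
 [1, -1, 1, 0]]
  V a = (3, -1, -4, -8)
Solving gives a = (-4, 3, -1, -3).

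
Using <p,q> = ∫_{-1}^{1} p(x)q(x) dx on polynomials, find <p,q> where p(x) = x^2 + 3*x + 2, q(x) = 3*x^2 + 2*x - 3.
<p,q> = -24/5

Expand the product: p(x)·q(x) = 3*x^4 + 11*x^3 + 9*x^2 - 5*x - 6.
∫_{-1}^{1} of each monomial x^k gives [2/(k+1) if k even, 0 if k odd]. Integrating term-by-term (or equivalently evaluating the antiderivative F(x) = 3*x^5/5 + 11*x^4/4 + 3*x^3 - 5*x^2/2 - 6*x at the endpoints):
  F(1) − F(−1) = -43/20 − (53/20) = -24/5.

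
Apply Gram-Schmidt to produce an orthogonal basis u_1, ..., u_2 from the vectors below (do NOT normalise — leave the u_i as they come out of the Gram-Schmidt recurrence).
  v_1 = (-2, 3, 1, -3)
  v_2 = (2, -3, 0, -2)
Orthogonal basis:
  u_1 = (-2, 3, 1, -3)
  u_2 = (32/23, -48/23, 7/23, -67/23)

Apply the Gram-Schmidt recurrence
  u_1 = v_1
  u_i = v_i − Σ_{j<i} ((v_i · u_j) / (u_j · u_j)) · u_j.

Step by step this gives:
  u_1 = (-2, 3, 1, -3)
  u_2 = (32/23, -48/23, 7/23, -67/23)

Orthogonality check:
  u_2 · u_1 = 0 (should be 0)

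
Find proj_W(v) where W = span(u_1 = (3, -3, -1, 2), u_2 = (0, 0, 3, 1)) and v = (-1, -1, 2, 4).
proj_W(v) = (210/229, -210/229, 638/229, 376/229)

Set up U = [u_1 | ... | u_2] ∈ R^(4×2). The projector onto W = col(U) is P = U (U^T U)^(-1) U^T.
Compute U^T U =
  [23, -1]
  [-1, 10],
and U^T v = (6, 10).
Solve U^T U · c = U^T v for the coefficients: c = (70/229, 236/229). The projection is proj_W(v) = U c.
Check: (v - proj_W(v)) · u_1 = 0  (should be 0).
Check: (v - proj_W(v)) · u_2 = 0  (should be 0).
Result: proj_W(v) = (210/229, -210/229, 638/229, 376/229).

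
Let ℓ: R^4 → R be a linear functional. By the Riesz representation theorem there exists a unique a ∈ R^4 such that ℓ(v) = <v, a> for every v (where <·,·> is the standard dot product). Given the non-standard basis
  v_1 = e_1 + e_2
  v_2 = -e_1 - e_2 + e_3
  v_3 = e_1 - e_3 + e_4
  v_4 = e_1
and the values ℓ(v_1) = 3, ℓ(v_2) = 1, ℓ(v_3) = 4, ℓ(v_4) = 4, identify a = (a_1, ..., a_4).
a = (4, -1, 4, 4)

Write a = (a_1, ..., a_4) in the standard basis. For each basis vector v_i, ℓ(v_i) = <v_i, a> is a linear equation in the a_j's. Collect the n equations into a matrix system V a = ℓ, where row i of V is v_i (expressed in the standard basis). Since V is invertible (lower-triangular with 1s on the diagonal, up to permutation), solve by back-substitution:
  V =
[[1, 1, 0, 0],
 [-1, -1, 1, 0],
 [1, 0, -1, 1],
 [1, 0, 0, 0]]
  V a = (3, 1, 4, 4)
Solving gives a = (4, -1, 4, 4).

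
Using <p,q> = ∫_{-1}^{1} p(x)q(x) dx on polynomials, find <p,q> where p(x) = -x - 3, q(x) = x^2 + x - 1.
<p,q> = 10/3

Expand the product: p(x)·q(x) = -x^3 - 4*x^2 - 2*x + 3.
∫_{-1}^{1} of each monomial x^k gives [2/(k+1) if k even, 0 if k odd]. Integrating term-by-term (or equivalently evaluating the antiderivative F(x) = -x^4/4 - 4*x^3/3 - x^2 + 3*x at the endpoints):
  F(1) − F(−1) = 5/12 − (-35/12) = 10/3.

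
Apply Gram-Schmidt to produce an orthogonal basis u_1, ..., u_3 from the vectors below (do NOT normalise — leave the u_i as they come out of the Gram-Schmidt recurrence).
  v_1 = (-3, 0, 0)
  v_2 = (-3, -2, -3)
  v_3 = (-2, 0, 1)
Orthogonal basis:
  u_1 = (-3, 0, 0)
  u_2 = (0, -2, -3)
  u_3 = (0, -6/13, 4/13)

Apply the Gram-Schmidt recurrence
  u_1 = v_1
  u_i = v_i − Σ_{j<i} ((v_i · u_j) / (u_j · u_j)) · u_j.

Step by step this gives:
  u_1 = (-3, 0, 0)
  u_2 = (0, -2, -3)
  u_3 = (0, -6/13, 4/13)

Orthogonality check:
  u_2 · u_1 = 0 (should be 0)
  u_3 · u_1 = 0 (should be 0)
  u_3 · u_2 = 0 (should be 0)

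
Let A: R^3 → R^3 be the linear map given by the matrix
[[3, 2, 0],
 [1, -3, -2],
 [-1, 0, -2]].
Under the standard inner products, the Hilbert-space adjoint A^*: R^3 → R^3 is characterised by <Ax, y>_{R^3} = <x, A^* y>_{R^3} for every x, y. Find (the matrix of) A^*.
A^* = A^T =
[[3, 1, -1],
 [2, -3, 0],
 [0, -2, -2]]

For real matrices with standard dot products, the defining identity <Ax, y> = <x, A^* y> gives (Ax)^T y = x^T (A^*) y, i.e. x^T A^T y = x^T (A^*) y. Since this holds for all x, y, we must have A^* = A^T. Therefore
A^* =
[[3, 1, -1],
 [2, -3, 0],
 [0, -2, -2]].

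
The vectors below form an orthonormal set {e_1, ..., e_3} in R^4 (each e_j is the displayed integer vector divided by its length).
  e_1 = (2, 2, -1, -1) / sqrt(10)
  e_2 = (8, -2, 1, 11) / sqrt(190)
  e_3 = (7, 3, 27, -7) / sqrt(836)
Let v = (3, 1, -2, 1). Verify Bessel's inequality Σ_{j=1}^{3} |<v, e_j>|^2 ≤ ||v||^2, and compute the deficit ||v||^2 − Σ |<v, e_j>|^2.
Σ |<v, e_j>|^2 = 651/44; ||v||^2 = 15; deficit = 9/44

Write each e_j = u_j / sqrt(<u_j, u_j>) where u_j is the displayed integer vector. Then <v, e_j> = <v, u_j> / sqrt(<u_j, u_j>), so |<v, e_j>|^2 = <v, u_j>^2 / <u_j, u_j>.
Coefficients: <v, e_1> = 9/sqrt(10), <v, e_2> = 31/sqrt(190), <v, e_3> = -37/sqrt(836).
Square and sum: Σ |<v, e_j>|^2 = 651/44.
Compute ||v||^2 = v·v = 15.
Deficit = 15 − 651/44 = 9/44 ≥ 0, confirming Bessel's inequality. (The deficit equals ||v − Σ <v,e_j> e_j||^2, the squared distance from v to span{e_j}.)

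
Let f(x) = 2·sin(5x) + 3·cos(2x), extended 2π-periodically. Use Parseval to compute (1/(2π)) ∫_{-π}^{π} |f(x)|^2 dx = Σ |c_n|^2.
Σ |c_n|^2 = 13/2

Expand |f|^2 and use orthogonality of {sin(nx), cos(mx)} on [-π, π]:
  ∫_{-π}^{π} sin(nx)^2 dx = π, ∫ cos(mx)^2 dx = π, and cross terms integrate to 0.
So ∫_{-π}^{π} f(x)^2 dx = 2^2 · π + 3^2 · π = (4 + 9)π.
Divide by 2π: (4 + 9)/2 = 13/2.
By Parseval, this equals Σ |c_n|^2.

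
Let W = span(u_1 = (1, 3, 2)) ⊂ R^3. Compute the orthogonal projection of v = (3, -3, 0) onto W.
proj_W(v) = (-3/7, -9/7, -6/7)

Set up U = [u_1 | ... | u_1] ∈ R^(3×1). The projector onto W = col(U) is P = U (U^T U)^(-1) U^T.
Compute U^T U =
  [14],
and U^T v = (-6).
Solve U^T U · c = U^T v for the coefficients: c = (-3/7). The projection is proj_W(v) = U c.
Check: (v - proj_W(v)) · u_1 = 0  (should be 0).
Result: proj_W(v) = (-3/7, -9/7, -6/7).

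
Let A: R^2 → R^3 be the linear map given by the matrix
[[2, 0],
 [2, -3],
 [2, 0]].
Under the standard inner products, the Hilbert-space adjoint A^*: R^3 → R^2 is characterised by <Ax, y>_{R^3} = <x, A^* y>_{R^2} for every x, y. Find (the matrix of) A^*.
A^* = A^T =
[[2, 2, 2],
 [0, -3, 0]]

For real matrices with standard dot products, the defining identity <Ax, y> = <x, A^* y> gives (Ax)^T y = x^T (A^*) y, i.e. x^T A^T y = x^T (A^*) y. Since this holds for all x, y, we must have A^* = A^T. Therefore
A^* =
[[2, 2, 2],
 [0, -3, 0]].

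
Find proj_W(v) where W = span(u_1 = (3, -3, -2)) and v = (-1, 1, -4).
proj_W(v) = (3/11, -3/11, -2/11)

Set up U = [u_1 | ... | u_1] ∈ R^(3×1). The projector onto W = col(U) is P = U (U^T U)^(-1) U^T.
Compute U^T U =
  [22],
and U^T v = (2).
Solve U^T U · c = U^T v for the coefficients: c = (1/11). The projection is proj_W(v) = U c.
Check: (v - proj_W(v)) · u_1 = 0  (should be 0).
Result: proj_W(v) = (3/11, -3/11, -2/11).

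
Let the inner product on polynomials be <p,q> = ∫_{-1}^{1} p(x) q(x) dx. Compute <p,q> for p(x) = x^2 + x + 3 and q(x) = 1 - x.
<p,q> = 6

Expand the product: p(x)·q(x) = -x^3 - 2*x + 3.
∫_{-1}^{1} of each monomial x^k gives [2/(k+1) if k even, 0 if k odd]. Integrating term-by-term (or equivalently evaluating the antiderivative F(x) = -x^4/4 - x^2 + 3*x at the endpoints):
  F(1) − F(−1) = 7/4 − (-17/4) = 6.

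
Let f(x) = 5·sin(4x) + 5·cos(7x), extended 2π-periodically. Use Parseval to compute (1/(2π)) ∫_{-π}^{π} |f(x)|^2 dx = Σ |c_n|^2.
Σ |c_n|^2 = 25

Expand |f|^2 and use orthogonality of {sin(nx), cos(mx)} on [-π, π]:
  ∫_{-π}^{π} sin(nx)^2 dx = π, ∫ cos(mx)^2 dx = π, and cross terms integrate to 0.
So ∫_{-π}^{π} f(x)^2 dx = 5^2 · π + 5^2 · π = (25 + 25)π.
Divide by 2π: (25 + 25)/2 = 25.
By Parseval, this equals Σ |c_n|^2.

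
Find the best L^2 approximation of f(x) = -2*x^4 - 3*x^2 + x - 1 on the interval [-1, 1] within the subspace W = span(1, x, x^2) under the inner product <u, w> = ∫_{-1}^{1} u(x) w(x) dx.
g(x) = -33*x^2/7 + x - 29/35

The best approximation g ∈ W is the orthogonal projection of f onto W. Writing g = a_0 + a_1 x + a_2 x^2, the coefficients solve the normal equations G · a = b where
  G_{ij} = <φ_i, φ_j> and b_i = <f, φ_i>, with φ_0 = 1, φ_1 = x, φ_2 = x^2.
G =
  [2, 0, 2/3]
  [0, 2/3, 0]
  [2/3, 0, 2/5],
b = (-24/5, 2/3, -256/105).
Solving gives a_0 = -29/35, a_1 = 1, a_2 = -33/7, so
  g(x) = -33*x^2/7 + x - 29/35.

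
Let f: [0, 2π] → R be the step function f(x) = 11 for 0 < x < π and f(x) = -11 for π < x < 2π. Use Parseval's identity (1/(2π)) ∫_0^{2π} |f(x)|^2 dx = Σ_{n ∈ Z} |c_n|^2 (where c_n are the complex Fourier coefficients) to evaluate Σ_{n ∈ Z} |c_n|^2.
Σ |c_n|^2 = 121

Parseval equates the L^2 energy of f (normalised by 1/(2π)) with the ℓ^2 sum of its Fourier coefficients: (1/(2π)) ∫_0^{2π} |f|^2 = Σ |c_n|^2.
Compute the left side: (1/(2π)) [∫_0^π 11^2 dx + ∫_π^{2π} (-11)^2 dx] = (1/(2π)) · (121π + 121π) = (121 + 121)/2 = 121.
So Σ_{n ∈ Z} |c_n|^2 = 121.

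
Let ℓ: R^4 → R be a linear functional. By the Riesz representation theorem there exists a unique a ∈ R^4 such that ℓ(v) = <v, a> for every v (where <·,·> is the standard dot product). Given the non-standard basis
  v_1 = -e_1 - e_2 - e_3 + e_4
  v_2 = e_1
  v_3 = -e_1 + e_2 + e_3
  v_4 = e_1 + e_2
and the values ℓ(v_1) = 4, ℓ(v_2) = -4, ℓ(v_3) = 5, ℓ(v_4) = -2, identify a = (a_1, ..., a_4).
a = (-4, 2, -1, 1)

Write a = (a_1, ..., a_4) in the standard basis. For each basis vector v_i, ℓ(v_i) = <v_i, a> is a linear equation in the a_j's. Collect the n equations into a matrix system V a = ℓ, where row i of V is v_i (expressed in the standard basis). Since V is invertible (lower-triangular with 1s on the diagonal, up to permutation), solve by back-substitution:
  V =
[[-1, -1, -1, 1],
 [1, 0, 0, 0],
 [-1, 1, 1, 0],
 [1, 1, 0, 0]]
  V a = (4, -4, 5, -2)
Solving gives a = (-4, 2, -1, 1).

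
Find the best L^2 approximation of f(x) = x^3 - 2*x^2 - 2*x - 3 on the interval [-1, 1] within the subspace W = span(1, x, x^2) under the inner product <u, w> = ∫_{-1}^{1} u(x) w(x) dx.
g(x) = -2*x^2 - 7*x/5 - 3

The best approximation g ∈ W is the orthogonal projection of f onto W. Writing g = a_0 + a_1 x + a_2 x^2, the coefficients solve the normal equations G · a = b where
  G_{ij} = <φ_i, φ_j> and b_i = <f, φ_i>, with φ_0 = 1, φ_1 = x, φ_2 = x^2.
G =
  [2, 0, 2/3]
  [0, 2/3, 0]
  [2/3, 0, 2/5],
b = (-22/3, -14/15, -14/5).
Solving gives a_0 = -3, a_1 = -7/5, a_2 = -2, so
  g(x) = -2*x^2 - 7*x/5 - 3.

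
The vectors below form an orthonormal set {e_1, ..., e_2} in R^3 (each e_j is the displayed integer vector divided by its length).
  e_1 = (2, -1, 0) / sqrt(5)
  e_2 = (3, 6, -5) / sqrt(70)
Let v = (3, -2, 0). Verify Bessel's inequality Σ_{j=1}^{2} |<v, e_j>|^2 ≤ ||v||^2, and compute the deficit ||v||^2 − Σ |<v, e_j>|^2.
Σ |<v, e_j>|^2 = 181/14; ||v||^2 = 13; deficit = 1/14

Write each e_j = u_j / sqrt(<u_j, u_j>) where u_j is the displayed integer vector. Then <v, e_j> = <v, u_j> / sqrt(<u_j, u_j>), so |<v, e_j>|^2 = <v, u_j>^2 / <u_j, u_j>.
Coefficients: <v, e_1> = 8/sqrt(5), <v, e_2> = -3/sqrt(70).
Square and sum: Σ |<v, e_j>|^2 = 181/14.
Compute ||v||^2 = v·v = 13.
Deficit = 13 − 181/14 = 1/14 ≥ 0, confirming Bessel's inequality. (The deficit equals ||v − Σ <v,e_j> e_j||^2, the squared distance from v to span{e_j}.)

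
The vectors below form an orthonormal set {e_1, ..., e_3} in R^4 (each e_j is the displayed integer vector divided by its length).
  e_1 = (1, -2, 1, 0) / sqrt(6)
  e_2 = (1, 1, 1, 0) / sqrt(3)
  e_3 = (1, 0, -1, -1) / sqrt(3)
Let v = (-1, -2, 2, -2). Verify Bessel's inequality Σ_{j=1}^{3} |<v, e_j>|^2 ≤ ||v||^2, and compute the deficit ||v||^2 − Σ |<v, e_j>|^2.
Σ |<v, e_j>|^2 = 29/6; ||v||^2 = 13; deficit = 49/6

Write each e_j = u_j / sqrt(<u_j, u_j>) where u_j is the displayed integer vector. Then <v, e_j> = <v, u_j> / sqrt(<u_j, u_j>), so |<v, e_j>|^2 = <v, u_j>^2 / <u_j, u_j>.
Coefficients: <v, e_1> = 5/sqrt(6), <v, e_2> = -1/sqrt(3), <v, e_3> = -1/sqrt(3).
Square and sum: Σ |<v, e_j>|^2 = 29/6.
Compute ||v||^2 = v·v = 13.
Deficit = 13 − 29/6 = 49/6 ≥ 0, confirming Bessel's inequality. (The deficit equals ||v − Σ <v,e_j> e_j||^2, the squared distance from v to span{e_j}.)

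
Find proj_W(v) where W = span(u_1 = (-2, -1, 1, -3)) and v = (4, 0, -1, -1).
proj_W(v) = (4/5, 2/5, -2/5, 6/5)

Set up U = [u_1 | ... | u_1] ∈ R^(4×1). The projector onto W = col(U) is P = U (U^T U)^(-1) U^T.
Compute U^T U =
  [15],
and U^T v = (-6).
Solve U^T U · c = U^T v for the coefficients: c = (-2/5). The projection is proj_W(v) = U c.
Check: (v - proj_W(v)) · u_1 = 0  (should be 0).
Result: proj_W(v) = (4/5, 2/5, -2/5, 6/5).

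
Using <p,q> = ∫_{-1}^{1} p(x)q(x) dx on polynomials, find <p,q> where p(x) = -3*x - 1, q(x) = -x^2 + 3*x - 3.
<p,q> = 2/3

Expand the product: p(x)·q(x) = 3*x^3 - 8*x^2 + 6*x + 3.
∫_{-1}^{1} of each monomial x^k gives [2/(k+1) if k even, 0 if k odd]. Integrating term-by-term (or equivalently evaluating the antiderivative F(x) = 3*x^4/4 - 8*x^3/3 + 3*x^2 + 3*x at the endpoints):
  F(1) − F(−1) = 49/12 − (41/12) = 2/3.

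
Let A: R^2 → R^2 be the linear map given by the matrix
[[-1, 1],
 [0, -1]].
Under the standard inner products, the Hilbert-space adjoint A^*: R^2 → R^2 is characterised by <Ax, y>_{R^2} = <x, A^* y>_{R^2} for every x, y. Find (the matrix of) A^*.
A^* = A^T =
[[-1, 0],
 [1, -1]]

For real matrices with standard dot products, the defining identity <Ax, y> = <x, A^* y> gives (Ax)^T y = x^T (A^*) y, i.e. x^T A^T y = x^T (A^*) y. Since this holds for all x, y, we must have A^* = A^T. Therefore
A^* =
[[-1, 0],
 [1, -1]].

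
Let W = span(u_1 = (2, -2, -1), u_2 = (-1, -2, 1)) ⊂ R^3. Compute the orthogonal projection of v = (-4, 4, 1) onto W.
proj_W(v) = (-188/53, 218/53, 89/53)

Set up U = [u_1 | ... | u_2] ∈ R^(3×2). The projector onto W = col(U) is P = U (U^T U)^(-1) U^T.
Compute U^T U =
  [9, 1]
  [1, 6],
and U^T v = (-17, -3).
Solve U^T U · c = U^T v for the coefficients: c = (-99/53, -10/53). The projection is proj_W(v) = U c.
Check: (v - proj_W(v)) · u_1 = 0  (should be 0).
Check: (v - proj_W(v)) · u_2 = 0  (should be 0).
Result: proj_W(v) = (-188/53, 218/53, 89/53).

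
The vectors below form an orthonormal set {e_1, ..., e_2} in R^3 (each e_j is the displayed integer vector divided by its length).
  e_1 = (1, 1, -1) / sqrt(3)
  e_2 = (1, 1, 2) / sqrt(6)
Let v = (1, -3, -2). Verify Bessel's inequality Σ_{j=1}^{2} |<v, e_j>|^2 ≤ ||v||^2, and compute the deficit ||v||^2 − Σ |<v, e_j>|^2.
Σ |<v, e_j>|^2 = 6; ||v||^2 = 14; deficit = 8

Write each e_j = u_j / sqrt(<u_j, u_j>) where u_j is the displayed integer vector. Then <v, e_j> = <v, u_j> / sqrt(<u_j, u_j>), so |<v, e_j>|^2 = <v, u_j>^2 / <u_j, u_j>.
Coefficients: <v, e_1> = 0/sqrt(3), <v, e_2> = -6/sqrt(6).
Square and sum: Σ |<v, e_j>|^2 = 6.
Compute ||v||^2 = v·v = 14.
Deficit = 14 − 6 = 8 ≥ 0, confirming Bessel's inequality. (The deficit equals ||v − Σ <v,e_j> e_j||^2, the squared distance from v to span{e_j}.)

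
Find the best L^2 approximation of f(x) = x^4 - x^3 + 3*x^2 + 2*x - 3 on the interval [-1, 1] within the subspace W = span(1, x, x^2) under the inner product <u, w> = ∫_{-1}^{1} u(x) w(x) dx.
g(x) = 27*x^2/7 + 7*x/5 - 108/35

The best approximation g ∈ W is the orthogonal projection of f onto W. Writing g = a_0 + a_1 x + a_2 x^2, the coefficients solve the normal equations G · a = b where
  G_{ij} = <φ_i, φ_j> and b_i = <f, φ_i>, with φ_0 = 1, φ_1 = x, φ_2 = x^2.
G =
  [2, 0, 2/3]
  [0, 2/3, 0]
  [2/3, 0, 2/5],
b = (-18/5, 14/15, -18/35).
Solving gives a_0 = -108/35, a_1 = 7/5, a_2 = 27/7, so
  g(x) = 27*x^2/7 + 7*x/5 - 108/35.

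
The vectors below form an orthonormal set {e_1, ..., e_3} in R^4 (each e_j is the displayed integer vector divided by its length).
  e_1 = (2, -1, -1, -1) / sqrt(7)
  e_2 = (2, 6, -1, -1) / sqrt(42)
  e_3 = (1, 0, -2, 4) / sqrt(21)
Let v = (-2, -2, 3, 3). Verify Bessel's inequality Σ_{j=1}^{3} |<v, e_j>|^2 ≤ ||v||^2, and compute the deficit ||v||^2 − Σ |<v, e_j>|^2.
Σ |<v, e_j>|^2 = 150/7; ||v||^2 = 26; deficit = 32/7

Write each e_j = u_j / sqrt(<u_j, u_j>) where u_j is the displayed integer vector. Then <v, e_j> = <v, u_j> / sqrt(<u_j, u_j>), so |<v, e_j>|^2 = <v, u_j>^2 / <u_j, u_j>.
Coefficients: <v, e_1> = -8/sqrt(7), <v, e_2> = -22/sqrt(42), <v, e_3> = 4/sqrt(21).
Square and sum: Σ |<v, e_j>|^2 = 150/7.
Compute ||v||^2 = v·v = 26.
Deficit = 26 − 150/7 = 32/7 ≥ 0, confirming Bessel's inequality. (The deficit equals ||v − Σ <v,e_j> e_j||^2, the squared distance from v to span{e_j}.)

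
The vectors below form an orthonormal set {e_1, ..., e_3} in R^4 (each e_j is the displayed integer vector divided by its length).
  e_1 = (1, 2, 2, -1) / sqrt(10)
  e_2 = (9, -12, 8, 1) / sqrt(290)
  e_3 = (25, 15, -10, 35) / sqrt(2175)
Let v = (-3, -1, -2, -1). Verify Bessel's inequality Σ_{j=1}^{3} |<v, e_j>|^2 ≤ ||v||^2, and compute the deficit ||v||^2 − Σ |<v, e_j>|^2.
Σ |<v, e_j>|^2 = 15; ||v||^2 = 15; deficit = 0

Write each e_j = u_j / sqrt(<u_j, u_j>) where u_j is the displayed integer vector. Then <v, e_j> = <v, u_j> / sqrt(<u_j, u_j>), so |<v, e_j>|^2 = <v, u_j>^2 / <u_j, u_j>.
Coefficients: <v, e_1> = -8/sqrt(10), <v, e_2> = -32/sqrt(290), <v, e_3> = -105/sqrt(2175).
Square and sum: Σ |<v, e_j>|^2 = 15.
Compute ||v||^2 = v·v = 15.
Deficit = 15 − 15 = 0 ≥ 0, confirming Bessel's inequality. (The deficit equals ||v − Σ <v,e_j> e_j||^2, the squared distance from v to span{e_j}.)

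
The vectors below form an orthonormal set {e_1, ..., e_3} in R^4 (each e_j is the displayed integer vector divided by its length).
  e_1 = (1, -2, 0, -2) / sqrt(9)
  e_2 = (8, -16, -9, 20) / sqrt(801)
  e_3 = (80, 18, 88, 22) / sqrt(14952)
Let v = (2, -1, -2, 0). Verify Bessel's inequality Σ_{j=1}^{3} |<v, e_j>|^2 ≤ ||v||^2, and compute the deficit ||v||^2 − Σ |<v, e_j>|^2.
Σ |<v, e_j>|^2 = 209/42; ||v||^2 = 9; deficit = 169/42

Write each e_j = u_j / sqrt(<u_j, u_j>) where u_j is the displayed integer vector. Then <v, e_j> = <v, u_j> / sqrt(<u_j, u_j>), so |<v, e_j>|^2 = <v, u_j>^2 / <u_j, u_j>.
Coefficients: <v, e_1> = 4/sqrt(9), <v, e_2> = 50/sqrt(801), <v, e_3> = -34/sqrt(14952).
Square and sum: Σ |<v, e_j>|^2 = 209/42.
Compute ||v||^2 = v·v = 9.
Deficit = 9 − 209/42 = 169/42 ≥ 0, confirming Bessel's inequality. (The deficit equals ||v − Σ <v,e_j> e_j||^2, the squared distance from v to span{e_j}.)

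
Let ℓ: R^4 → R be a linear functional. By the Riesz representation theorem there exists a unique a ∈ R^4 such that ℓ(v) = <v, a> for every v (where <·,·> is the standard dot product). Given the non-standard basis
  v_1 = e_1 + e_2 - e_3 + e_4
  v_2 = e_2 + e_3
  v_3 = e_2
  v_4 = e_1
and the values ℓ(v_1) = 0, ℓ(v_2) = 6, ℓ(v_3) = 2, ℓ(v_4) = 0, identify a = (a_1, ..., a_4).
a = (0, 2, 4, 2)

Write a = (a_1, ..., a_4) in the standard basis. For each basis vector v_i, ℓ(v_i) = <v_i, a> is a linear equation in the a_j's. Collect the n equations into a matrix system V a = ℓ, where row i of V is v_i (expressed in the standard basis). Since V is invertible (lower-triangular with 1s on the diagonal, up to permutation), solve by back-substitution:
  V =
[[1, 1, -1, 1],
 [0, 1, 1, 0],
 [0, 1, 0, 0],
 [1, 0, 0, 0]]
  V a = (0, 6, 2, 0)
Solving gives a = (0, 2, 4, 2).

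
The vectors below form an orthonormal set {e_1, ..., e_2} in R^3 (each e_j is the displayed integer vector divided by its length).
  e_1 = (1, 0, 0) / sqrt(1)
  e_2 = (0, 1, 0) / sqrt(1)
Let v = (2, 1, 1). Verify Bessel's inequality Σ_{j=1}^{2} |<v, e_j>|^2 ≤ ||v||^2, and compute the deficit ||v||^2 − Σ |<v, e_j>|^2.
Σ |<v, e_j>|^2 = 5; ||v||^2 = 6; deficit = 1

Write each e_j = u_j / sqrt(<u_j, u_j>) where u_j is the displayed integer vector. Then <v, e_j> = <v, u_j> / sqrt(<u_j, u_j>), so |<v, e_j>|^2 = <v, u_j>^2 / <u_j, u_j>.
Coefficients: <v, e_1> = 2/sqrt(1), <v, e_2> = 1/sqrt(1).
Square and sum: Σ |<v, e_j>|^2 = 5.
Compute ||v||^2 = v·v = 6.
Deficit = 6 − 5 = 1 ≥ 0, confirming Bessel's inequality. (The deficit equals ||v − Σ <v,e_j> e_j||^2, the squared distance from v to span{e_j}.)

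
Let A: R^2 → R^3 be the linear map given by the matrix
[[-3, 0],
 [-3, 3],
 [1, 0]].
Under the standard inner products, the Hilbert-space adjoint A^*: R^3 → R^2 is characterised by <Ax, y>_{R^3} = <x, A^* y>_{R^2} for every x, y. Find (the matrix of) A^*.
A^* = A^T =
[[-3, -3, 1],
 [0, 3, 0]]

For real matrices with standard dot products, the defining identity <Ax, y> = <x, A^* y> gives (Ax)^T y = x^T (A^*) y, i.e. x^T A^T y = x^T (A^*) y. Since this holds for all x, y, we must have A^* = A^T. Therefore
A^* =
[[-3, -3, 1],
 [0, 3, 0]].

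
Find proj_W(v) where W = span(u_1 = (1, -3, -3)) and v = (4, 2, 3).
proj_W(v) = (-11/19, 33/19, 33/19)

Set up U = [u_1 | ... | u_1] ∈ R^(3×1). The projector onto W = col(U) is P = U (U^T U)^(-1) U^T.
Compute U^T U =
  [19],
and U^T v = (-11).
Solve U^T U · c = U^T v for the coefficients: c = (-11/19). The projection is proj_W(v) = U c.
Check: (v - proj_W(v)) · u_1 = 0  (should be 0).
Result: proj_W(v) = (-11/19, 33/19, 33/19).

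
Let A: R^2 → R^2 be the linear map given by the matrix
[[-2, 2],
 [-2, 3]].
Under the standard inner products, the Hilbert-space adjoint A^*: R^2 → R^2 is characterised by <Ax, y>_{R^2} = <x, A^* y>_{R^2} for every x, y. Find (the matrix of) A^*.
A^* = A^T =
[[-2, -2],
 [2, 3]]

For real matrices with standard dot products, the defining identity <Ax, y> = <x, A^* y> gives (Ax)^T y = x^T (A^*) y, i.e. x^T A^T y = x^T (A^*) y. Since this holds for all x, y, we must have A^* = A^T. Therefore
A^* =
[[-2, -2],
 [2, 3]].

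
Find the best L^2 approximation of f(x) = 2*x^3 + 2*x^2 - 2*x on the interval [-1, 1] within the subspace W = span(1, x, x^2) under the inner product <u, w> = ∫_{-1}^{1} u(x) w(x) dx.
g(x) = 2*x^2 - 4*x/5

The best approximation g ∈ W is the orthogonal projection of f onto W. Writing g = a_0 + a_1 x + a_2 x^2, the coefficients solve the normal equations G · a = b where
  G_{ij} = <φ_i, φ_j> and b_i = <f, φ_i>, with φ_0 = 1, φ_1 = x, φ_2 = x^2.
G =
  [2, 0, 2/3]
  [0, 2/3, 0]
  [2/3, 0, 2/5],
b = (4/3, -8/15, 4/5).
Solving gives a_0 = 0, a_1 = -4/5, a_2 = 2, so
  g(x) = 2*x^2 - 4*x/5.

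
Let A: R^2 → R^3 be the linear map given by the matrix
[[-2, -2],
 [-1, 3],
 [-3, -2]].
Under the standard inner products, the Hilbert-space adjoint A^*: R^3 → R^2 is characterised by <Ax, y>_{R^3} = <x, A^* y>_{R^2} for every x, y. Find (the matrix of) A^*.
A^* = A^T =
[[-2, -1, -3],
 [-2, 3, -2]]

For real matrices with standard dot products, the defining identity <Ax, y> = <x, A^* y> gives (Ax)^T y = x^T (A^*) y, i.e. x^T A^T y = x^T (A^*) y. Since this holds for all x, y, we must have A^* = A^T. Therefore
A^* =
[[-2, -1, -3],
 [-2, 3, -2]].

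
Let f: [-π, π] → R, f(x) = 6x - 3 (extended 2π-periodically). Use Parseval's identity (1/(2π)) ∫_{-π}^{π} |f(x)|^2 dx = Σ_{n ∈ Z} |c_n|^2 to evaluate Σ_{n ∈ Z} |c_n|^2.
Σ |c_n|^2 = 12π^2 + 9

Expand and integrate term by term over [-π, π]:
  ∫ (6x)^2 dx = 36·(2π^3/3); ∫ 2·6·(-3)·x dx = 0 (odd integrand); ∫ (-3)^2 dx = 9·2π.
So (1/(2π)) ∫_{-π}^{π} (6x - 3)^2 dx = 36π^2/3 + 9 = 12π^2 + 9.
Parseval ⇒ Σ |c_n|^2 = 12π^2 + 9.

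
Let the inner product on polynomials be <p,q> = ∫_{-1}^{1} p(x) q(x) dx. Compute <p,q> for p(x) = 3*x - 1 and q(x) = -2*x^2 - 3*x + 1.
<p,q> = -20/3

Expand the product: p(x)·q(x) = -6*x^3 - 7*x^2 + 6*x - 1.
∫_{-1}^{1} of each monomial x^k gives [2/(k+1) if k even, 0 if k odd]. Integrating term-by-term (or equivalently evaluating the antiderivative F(x) = -3*x^4/2 - 7*x^3/3 + 3*x^2 - x at the endpoints):
  F(1) − F(−1) = -11/6 − (29/6) = -20/3.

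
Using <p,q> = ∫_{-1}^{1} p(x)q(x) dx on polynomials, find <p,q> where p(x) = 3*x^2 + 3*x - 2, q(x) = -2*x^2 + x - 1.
<p,q> = 64/15

Expand the product: p(x)·q(x) = -6*x^4 - 3*x^3 + 4*x^2 - 5*x + 2.
∫_{-1}^{1} of each monomial x^k gives [2/(k+1) if k even, 0 if k odd]. Integrating term-by-term (or equivalently evaluating the antiderivative F(x) = -6*x^5/5 - 3*x^4/4 + 4*x^3/3 - 5*x^2/2 + 2*x at the endpoints):
  F(1) − F(−1) = -67/60 − (-323/60) = 64/15.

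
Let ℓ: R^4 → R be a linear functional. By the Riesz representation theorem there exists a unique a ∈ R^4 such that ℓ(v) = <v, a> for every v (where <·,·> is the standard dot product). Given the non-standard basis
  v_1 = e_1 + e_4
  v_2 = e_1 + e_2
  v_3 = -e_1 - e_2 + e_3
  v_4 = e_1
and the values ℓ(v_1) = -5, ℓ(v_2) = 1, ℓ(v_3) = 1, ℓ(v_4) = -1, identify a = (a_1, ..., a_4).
a = (-1, 2, 2, -4)

Write a = (a_1, ..., a_4) in the standard basis. For each basis vector v_i, ℓ(v_i) = <v_i, a> is a linear equation in the a_j's. Collect the n equations into a matrix system V a = ℓ, where row i of V is v_i (expressed in the standard basis). Since V is invertible (lower-triangular with 1s on the diagonal, up to permutation), solve by back-substitution:
  V =
[[1, 0, 0, 1],
 [1, 1, 0, 0],
 [-1, -1, 1, 0],
 [1, 0, 0, 0]]
  V a = (-5, 1, 1, -1)
Solving gives a = (-1, 2, 2, -4).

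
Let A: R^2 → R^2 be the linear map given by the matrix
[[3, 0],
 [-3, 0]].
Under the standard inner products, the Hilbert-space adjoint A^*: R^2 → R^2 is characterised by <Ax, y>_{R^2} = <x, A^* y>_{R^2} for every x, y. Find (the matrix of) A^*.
A^* = A^T =
[[3, -3],
 [0, 0]]

For real matrices with standard dot products, the defining identity <Ax, y> = <x, A^* y> gives (Ax)^T y = x^T (A^*) y, i.e. x^T A^T y = x^T (A^*) y. Since this holds for all x, y, we must have A^* = A^T. Therefore
A^* =
[[3, -3],
 [0, 0]].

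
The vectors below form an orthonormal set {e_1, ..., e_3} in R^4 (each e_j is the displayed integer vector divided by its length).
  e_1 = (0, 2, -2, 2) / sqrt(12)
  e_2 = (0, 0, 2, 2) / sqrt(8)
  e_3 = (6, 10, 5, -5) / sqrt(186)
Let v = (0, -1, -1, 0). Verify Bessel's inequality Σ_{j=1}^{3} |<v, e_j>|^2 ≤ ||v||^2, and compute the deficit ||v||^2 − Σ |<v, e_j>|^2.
Σ |<v, e_j>|^2 = 53/31; ||v||^2 = 2; deficit = 9/31

Write each e_j = u_j / sqrt(<u_j, u_j>) where u_j is the displayed integer vector. Then <v, e_j> = <v, u_j> / sqrt(<u_j, u_j>), so |<v, e_j>|^2 = <v, u_j>^2 / <u_j, u_j>.
Coefficients: <v, e_1> = 0/sqrt(12), <v, e_2> = -2/sqrt(8), <v, e_3> = -15/sqrt(186).
Square and sum: Σ |<v, e_j>|^2 = 53/31.
Compute ||v||^2 = v·v = 2.
Deficit = 2 − 53/31 = 9/31 ≥ 0, confirming Bessel's inequality. (The deficit equals ||v − Σ <v,e_j> e_j||^2, the squared distance from v to span{e_j}.)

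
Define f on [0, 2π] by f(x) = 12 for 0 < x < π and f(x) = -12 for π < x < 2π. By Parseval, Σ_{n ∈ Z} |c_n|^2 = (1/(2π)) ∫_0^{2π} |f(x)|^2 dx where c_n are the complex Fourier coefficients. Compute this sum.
Σ |c_n|^2 = 144

Parseval equates the L^2 energy of f (normalised by 1/(2π)) with the ℓ^2 sum of its Fourier coefficients: (1/(2π)) ∫_0^{2π} |f|^2 = Σ |c_n|^2.
Compute the left side: (1/(2π)) [∫_0^π 12^2 dx + ∫_π^{2π} (-12)^2 dx] = (1/(2π)) · (144π + 144π) = (144 + 144)/2 = 144.
So Σ_{n ∈ Z} |c_n|^2 = 144.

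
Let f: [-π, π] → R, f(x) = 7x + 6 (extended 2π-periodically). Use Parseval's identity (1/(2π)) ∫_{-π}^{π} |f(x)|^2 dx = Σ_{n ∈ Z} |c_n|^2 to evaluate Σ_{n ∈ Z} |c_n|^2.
Σ |c_n|^2 = 49π^2/3 + 36

Expand and integrate term by term over [-π, π]:
  ∫ (7x)^2 dx = 49·(2π^3/3); ∫ 2·7·(6)·x dx = 0 (odd integrand); ∫ 6^2 dx = 36·2π.
So (1/(2π)) ∫_{-π}^{π} (7x + 6)^2 dx = 49π^2/3 + 36 = 49π^2/3 + 36.
Parseval ⇒ Σ |c_n|^2 = 49π^2/3 + 36.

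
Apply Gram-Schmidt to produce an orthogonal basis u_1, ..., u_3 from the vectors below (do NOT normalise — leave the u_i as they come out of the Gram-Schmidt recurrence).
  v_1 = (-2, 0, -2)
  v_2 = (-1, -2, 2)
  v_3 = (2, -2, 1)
Orthogonal basis:
  u_1 = (-2, 0, -2)
  u_2 = (-3/2, -2, 3/2)
  u_3 = (16/17, -24/17, -16/17)

Apply the Gram-Schmidt recurrence
  u_1 = v_1
  u_i = v_i − Σ_{j<i} ((v_i · u_j) / (u_j · u_j)) · u_j.

Step by step this gives:
  u_1 = (-2, 0, -2)
  u_2 = (-3/2, -2, 3/2)
  u_3 = (16/17, -24/17, -16/17)

Orthogonality check:
  u_2 · u_1 = 0 (should be 0)
  u_3 · u_1 = 0 (should be 0)
  u_3 · u_2 = 0 (should be 0)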